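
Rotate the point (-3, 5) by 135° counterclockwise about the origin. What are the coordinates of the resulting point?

Rotation matrix for 135°: [[cos 135°, -sin 135°], [sin 135°, cos 135°]] ≈ [[-0.707107, -0.707107], [0.707107, -0.707107]]
[[-0.707107, -0.707107], [0.707107, -0.707107]] × [-3, 5]ᵀ ≈ [-1.4142, -5.6569]ᵀ
Result: (-1.4142, -5.6569)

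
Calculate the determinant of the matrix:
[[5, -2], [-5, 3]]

For a 2×2 matrix [[a, b], [c, d]], det = ad - bc
det = (5)(3) - (-2)(-5) = 15 - 10 = 5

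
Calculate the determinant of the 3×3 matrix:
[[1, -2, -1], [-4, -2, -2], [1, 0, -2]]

Expansion along first row:
det = 1·det([[-2,-2],[0,-2]]) - -2·det([[-4,-2],[1,-2]]) + -1·det([[-4,-2],[1,0]])
    = 1·(-2·-2 - -2·0) - -2·(-4·-2 - -2·1) + -1·(-4·0 - -2·1)
    = 1·4 - -2·10 + -1·2
    = 4 + 20 + -2 = 22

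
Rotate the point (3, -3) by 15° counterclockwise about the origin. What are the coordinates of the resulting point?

Rotation matrix for 15°: [[cos 15°, -sin 15°], [sin 15°, cos 15°]] ≈ [[0.965926, -0.258819], [0.258819, 0.965926]]
[[0.965926, -0.258819], [0.258819, 0.965926]] × [3, -3]ᵀ ≈ [3.6742, -2.1213]ᵀ
Result: (3.6742, -2.1213)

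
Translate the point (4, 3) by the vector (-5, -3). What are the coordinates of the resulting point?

Translation by (-5, -3) (homogeneous matrix [[1, 0, -5], [0, 1, -3], [0, 0, 1]]):
x' = 4 + -5 = -1
y' = 3 + -3 = 0
Result: (-1, 0)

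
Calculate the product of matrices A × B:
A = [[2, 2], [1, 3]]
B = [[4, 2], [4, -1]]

Matrix multiplication:
C[0][0] = 2×4 + 2×4 = 16
C[0][1] = 2×2 + 2×-1 = 2
C[1][0] = 1×4 + 3×4 = 16
C[1][1] = 1×2 + 3×-1 = -1
Result: [[16, 2], [16, -1]]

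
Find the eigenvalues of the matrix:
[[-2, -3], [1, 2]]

Characteristic equation: det(A - λI) = 0
λ² - (trace)λ + (det) = 0
trace = -2 + 2 = 0, det = (-2)(2) - (-3)(1) = -1
λ² - (0)λ + (-1) = 0
λ = (0 ± √((0)² - 4·(-1))) / 2 = (0 ± √4) / 2
Solving: λ = -1, 1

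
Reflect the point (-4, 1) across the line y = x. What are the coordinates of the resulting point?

Reflection across line y = x: (-4, 1) → (1, -4)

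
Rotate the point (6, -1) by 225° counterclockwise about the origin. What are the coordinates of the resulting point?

Rotation matrix for 225°: [[cos 225°, -sin 225°], [sin 225°, cos 225°]] ≈ [[-0.707107, 0.707107], [-0.707107, -0.707107]]
[[-0.707107, 0.707107], [-0.707107, -0.707107]] × [6, -1]ᵀ ≈ [-4.9497, -3.5355]ᵀ
Result: (-4.9497, -3.5355)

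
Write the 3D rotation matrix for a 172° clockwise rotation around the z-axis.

Rotation matrix for clockwise 172° around z-axis:
A clockwise rotation by 172° is a counterclockwise rotation by -172°.
cos(-172°) = -0.9903, sin(-172°) = -0.1392
Result: [[-0.9903, 0.1392, 0], [-0.1392, -0.9903, 0], [0, 0, 1]]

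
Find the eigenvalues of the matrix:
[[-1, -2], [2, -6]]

Characteristic equation: det(A - λI) = 0
λ² - (trace)λ + (det) = 0
trace = -1 + -6 = -7, det = (-1)(-6) - (-2)(2) = 10
λ² - (-7)λ + (10) = 0
λ = (-7 ± √((-7)² - 4·(10))) / 2 = (-7 ± √9) / 2
Solving: λ = -5, -2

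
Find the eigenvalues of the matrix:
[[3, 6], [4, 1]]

Characteristic equation: det(A - λI) = 0
λ² - (trace)λ + (det) = 0
trace = 3 + 1 = 4, det = (3)(1) - (6)(4) = -21
λ² - (4)λ + (-21) = 0
λ = (4 ± √((4)² - 4·(-21))) / 2 = (4 ± √100) / 2
Solving: λ = -3, 7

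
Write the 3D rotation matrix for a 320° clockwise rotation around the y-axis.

Rotation matrix for clockwise 320° around y-axis:
A clockwise rotation by 320° is a counterclockwise rotation by -320°.
cos(-320°) = 0.7660, sin(-320°) = 0.6428
Result: [[0.7660, 0, 0.6428], [0, 1, 0], [-0.6428, 0, 0.7660]]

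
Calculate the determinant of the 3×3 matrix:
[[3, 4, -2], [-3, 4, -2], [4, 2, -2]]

Expansion along first row:
det = 3·det([[4,-2],[2,-2]]) - 4·det([[-3,-2],[4,-2]]) + -2·det([[-3,4],[4,2]])
    = 3·(4·-2 - -2·2) - 4·(-3·-2 - -2·4) + -2·(-3·2 - 4·4)
    = 3·-4 - 4·14 + -2·-22
    = -12 + -56 + 44 = -24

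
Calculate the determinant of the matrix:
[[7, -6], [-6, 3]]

For a 2×2 matrix [[a, b], [c, d]], det = ad - bc
det = (7)(3) - (-6)(-6) = 21 - 36 = -15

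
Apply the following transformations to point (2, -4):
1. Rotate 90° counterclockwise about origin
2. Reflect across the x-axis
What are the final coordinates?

Step 1: Rotate 90° → (4, 2)
Step 2: Reflect across x-axis → (4, -2)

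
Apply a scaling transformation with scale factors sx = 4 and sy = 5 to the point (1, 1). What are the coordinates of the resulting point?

Scaling matrix:
[[4, 0], [0, 5]]
Result: (1 × 4, 1 × 5) = (4, 5)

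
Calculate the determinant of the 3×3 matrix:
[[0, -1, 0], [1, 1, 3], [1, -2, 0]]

Expansion along first row:
det = 0·det([[1,3],[-2,0]]) - -1·det([[1,3],[1,0]]) + 0·det([[1,1],[1,-2]])
    = 0·(1·0 - 3·-2) - -1·(1·0 - 3·1) + 0·(1·-2 - 1·1)
    = 0·6 - -1·-3 + 0·-3
    = 0 + -3 + 0 = -3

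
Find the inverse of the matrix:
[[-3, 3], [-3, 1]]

For [[a,b],[c,d]], inverse = (1/det)·[[d,-b],[-c,a]]
det = (-3)(1) - (3)(-3) = -3 - -9 = 6
Inverse = (1/6)·[[1, -3], [3, -3]]
= [[1/6, -1/2], [1/2, -1/2]]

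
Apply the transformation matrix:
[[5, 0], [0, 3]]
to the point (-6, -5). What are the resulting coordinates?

Matrix multiplication:
[[5, 0], [0, 3]] × [-6, -5]ᵀ
= [(5)(-6) + (0)(-5), (0)(-6) + (3)(-5)]ᵀ
= [-30, -15]ᵀ
Result: (-30, -15)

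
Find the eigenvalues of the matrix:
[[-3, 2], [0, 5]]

Characteristic equation: det(A - λI) = 0
λ² - (trace)λ + (det) = 0
trace = -3 + 5 = 2, det = (-3)(5) - (2)(0) = -15
λ² - (2)λ + (-15) = 0
λ = (2 ± √((2)² - 4·(-15))) / 2 = (2 ± √64) / 2
Solving: λ = -3, 5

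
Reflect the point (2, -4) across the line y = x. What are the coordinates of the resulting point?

Reflection across line y = x: (2, -4) → (-4, 2)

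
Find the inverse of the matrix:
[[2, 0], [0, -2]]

For [[a,b],[c,d]], inverse = (1/det)·[[d,-b],[-c,a]]
det = (2)(-2) - (0)(0) = -4 - 0 = -4
Inverse = (1/-4)·[[-2, 0], [0, 2]]
= [[1/2, 0], [0, -1/2]]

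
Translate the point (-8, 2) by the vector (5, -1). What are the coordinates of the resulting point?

Translation by (5, -1) (homogeneous matrix [[1, 0, 5], [0, 1, -1], [0, 0, 1]]):
x' = -8 + 5 = -3
y' = 2 + -1 = 1
Result: (-3, 1)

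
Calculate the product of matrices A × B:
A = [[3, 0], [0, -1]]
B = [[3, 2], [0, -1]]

Matrix multiplication:
C[0][0] = 3×3 + 0×0 = 9
C[0][1] = 3×2 + 0×-1 = 6
C[1][0] = 0×3 + -1×0 = 0
C[1][1] = 0×2 + -1×-1 = 1
Result: [[9, 6], [0, 1]]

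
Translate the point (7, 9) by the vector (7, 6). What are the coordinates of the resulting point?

Translation by (7, 6) (homogeneous matrix [[1, 0, 7], [0, 1, 6], [0, 0, 1]]):
x' = 7 + 7 = 14
y' = 9 + 6 = 15
Result: (14, 15)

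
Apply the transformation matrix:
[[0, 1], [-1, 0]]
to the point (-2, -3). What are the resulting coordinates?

Matrix multiplication:
[[0, 1], [-1, 0]] × [-2, -3]ᵀ
= [(0)(-2) + (1)(-3), (-1)(-2) + (0)(-3)]ᵀ
= [-3, 2]ᵀ
Result: (-3, 2)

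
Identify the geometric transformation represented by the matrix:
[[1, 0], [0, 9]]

This matrix represents: non-uniform scaling by sx = 1, sy = 9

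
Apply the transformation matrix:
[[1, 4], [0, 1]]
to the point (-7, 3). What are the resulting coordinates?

Matrix multiplication:
[[1, 4], [0, 1]] × [-7, 3]ᵀ
= [(1)(-7) + (4)(3), (0)(-7) + (1)(3)]ᵀ
= [5, 3]ᵀ
Result: (5, 3)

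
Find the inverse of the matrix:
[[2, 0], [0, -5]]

For [[a,b],[c,d]], inverse = (1/det)·[[d,-b],[-c,a]]
det = (2)(-5) - (0)(0) = -10 - 0 = -10
Inverse = (1/-10)·[[-5, 0], [0, 2]]
= [[1/2, 0], [0, -1/5]]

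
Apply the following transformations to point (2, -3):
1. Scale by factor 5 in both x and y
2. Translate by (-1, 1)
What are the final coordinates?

Step 1: Scale (2, -3) by 5 → (10, -15)
Step 2: Translate by (-1, 1) → (9, -14)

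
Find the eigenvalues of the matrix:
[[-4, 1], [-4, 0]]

Characteristic equation: det(A - λI) = 0
λ² - (trace)λ + (det) = 0
trace = -4 + 0 = -4, det = (-4)(0) - (1)(-4) = 4
λ² - (-4)λ + (4) = 0
λ = (-4 ± √((-4)² - 4·(4))) / 2 = (-4 ± √0) / 2
Solving: λ = -2, -2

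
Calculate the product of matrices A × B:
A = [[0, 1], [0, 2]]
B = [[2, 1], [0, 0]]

Matrix multiplication:
C[0][0] = 0×2 + 1×0 = 0
C[0][1] = 0×1 + 1×0 = 0
C[1][0] = 0×2 + 2×0 = 0
C[1][1] = 0×1 + 2×0 = 0
Result: [[0, 0], [0, 0]]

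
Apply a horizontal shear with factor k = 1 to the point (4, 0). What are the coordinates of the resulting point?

Shear matrix for horizontal shear with factor k = 1:
[[1, 1], [0, 1]]
Result: (4, 0) → (4, 0)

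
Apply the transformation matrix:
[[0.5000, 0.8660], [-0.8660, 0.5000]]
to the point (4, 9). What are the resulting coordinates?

Matrix multiplication:
[[0.5000, 0.8660], [-0.8660, 0.5000]] × [4, 9]ᵀ
= [(0.5000)(4) + (0.8660)(9), (-0.8660)(4) + (0.5000)(9)]ᵀ
= [9.7940, 1.0360]ᵀ
Result: (9.7940, 1.0360)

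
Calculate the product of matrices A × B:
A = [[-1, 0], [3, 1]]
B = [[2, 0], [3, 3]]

Matrix multiplication:
C[0][0] = -1×2 + 0×3 = -2
C[0][1] = -1×0 + 0×3 = 0
C[1][0] = 3×2 + 1×3 = 9
C[1][1] = 3×0 + 1×3 = 3
Result: [[-2, 0], [9, 3]]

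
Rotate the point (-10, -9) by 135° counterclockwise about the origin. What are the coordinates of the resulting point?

Rotation matrix for 135°: [[cos 135°, -sin 135°], [sin 135°, cos 135°]] ≈ [[-0.707107, -0.707107], [0.707107, -0.707107]]
[[-0.707107, -0.707107], [0.707107, -0.707107]] × [-10, -9]ᵀ ≈ [13.4350, -0.7071]ᵀ
Result: (13.4350, -0.7071)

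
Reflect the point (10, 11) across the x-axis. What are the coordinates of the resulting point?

Reflection across x-axis: (10, 11) → (10, -11)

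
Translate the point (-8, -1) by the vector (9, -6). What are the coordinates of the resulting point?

Translation by (9, -6) (homogeneous matrix [[1, 0, 9], [0, 1, -6], [0, 0, 1]]):
x' = -8 + 9 = 1
y' = -1 + -6 = -7
Result: (1, -7)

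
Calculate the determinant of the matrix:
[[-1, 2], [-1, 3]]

For a 2×2 matrix [[a, b], [c, d]], det = ad - bc
det = (-1)(3) - (2)(-1) = -3 - -2 = -1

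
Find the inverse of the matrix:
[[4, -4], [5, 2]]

For [[a,b],[c,d]], inverse = (1/det)·[[d,-b],[-c,a]]
det = (4)(2) - (-4)(5) = 8 - -20 = 28
Inverse = (1/28)·[[2, 4], [-5, 4]]
= [[1/14, 1/7], [-5/28, 1/7]]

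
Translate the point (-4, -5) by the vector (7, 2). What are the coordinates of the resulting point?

Translation by (7, 2) (homogeneous matrix [[1, 0, 7], [0, 1, 2], [0, 0, 1]]):
x' = -4 + 7 = 3
y' = -5 + 2 = -3
Result: (3, -3)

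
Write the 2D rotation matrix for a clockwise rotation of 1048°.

Rotation matrix formula: [[cos θ, -sin θ], [sin θ, cos θ]]
A clockwise rotation by 1048° is equivalent to a counterclockwise rotation by -1048°.
For θ = -1048°:
cos(-1048°) = 0.8480
sin(-1048°) = 0.5299
Result: [[0.8480, -0.5299], [0.5299, 0.8480]]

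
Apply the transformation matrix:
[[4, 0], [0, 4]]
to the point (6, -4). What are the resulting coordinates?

Matrix multiplication:
[[4, 0], [0, 4]] × [6, -4]ᵀ
= [(4)(6) + (0)(-4), (0)(6) + (4)(-4)]ᵀ
= [24, -16]ᵀ
Result: (24, -16)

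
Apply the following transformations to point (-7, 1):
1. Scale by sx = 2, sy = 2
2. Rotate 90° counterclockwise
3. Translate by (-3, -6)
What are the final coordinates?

Step 1: Scale → (-14, 2)
Step 2: Rotate 90° → (-2, -14)
Step 3: Translate → (-5, -20)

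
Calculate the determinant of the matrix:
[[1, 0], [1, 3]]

For a 2×2 matrix [[a, b], [c, d]], det = ad - bc
det = (1)(3) - (0)(1) = 3 - 0 = 3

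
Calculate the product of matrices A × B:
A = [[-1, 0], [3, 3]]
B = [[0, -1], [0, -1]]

Matrix multiplication:
C[0][0] = -1×0 + 0×0 = 0
C[0][1] = -1×-1 + 0×-1 = 1
C[1][0] = 3×0 + 3×0 = 0
C[1][1] = 3×-1 + 3×-1 = -6
Result: [[0, 1], [0, -6]]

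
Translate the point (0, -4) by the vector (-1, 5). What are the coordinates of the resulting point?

Translation by (-1, 5) (homogeneous matrix [[1, 0, -1], [0, 1, 5], [0, 0, 1]]):
x' = 0 + -1 = -1
y' = -4 + 5 = 1
Result: (-1, 1)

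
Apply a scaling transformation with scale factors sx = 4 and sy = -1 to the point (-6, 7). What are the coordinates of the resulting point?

Scaling matrix:
[[4, 0], [0, -1]]
Result: (-6 × 4, 7 × -1) = (-24, -7)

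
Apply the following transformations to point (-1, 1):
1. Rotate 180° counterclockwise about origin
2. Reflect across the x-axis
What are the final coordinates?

Step 1: Rotate 180° → (1, -1)
Step 2: Reflect across x-axis → (1, 1)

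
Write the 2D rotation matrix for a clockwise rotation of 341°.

Rotation matrix formula: [[cos θ, -sin θ], [sin θ, cos θ]]
A clockwise rotation by 341° is equivalent to a counterclockwise rotation by -341°.
For θ = -341°:
cos(-341°) = 0.9455
sin(-341°) = 0.3256
Result: [[0.9455, -0.3256], [0.3256, 0.9455]]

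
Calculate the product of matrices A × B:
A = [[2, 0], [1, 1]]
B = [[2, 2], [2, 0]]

Matrix multiplication:
C[0][0] = 2×2 + 0×2 = 4
C[0][1] = 2×2 + 0×0 = 4
C[1][0] = 1×2 + 1×2 = 4
C[1][1] = 1×2 + 1×0 = 2
Result: [[4, 4], [4, 2]]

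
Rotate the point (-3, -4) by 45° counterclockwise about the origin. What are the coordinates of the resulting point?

Rotation matrix for 45°: [[cos 45°, -sin 45°], [sin 45°, cos 45°]] ≈ [[0.707107, -0.707107], [0.707107, 0.707107]]
[[0.707107, -0.707107], [0.707107, 0.707107]] × [-3, -4]ᵀ ≈ [0.7071, -4.9497]ᵀ
Result: (0.7071, -4.9497)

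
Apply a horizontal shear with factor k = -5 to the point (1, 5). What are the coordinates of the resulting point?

Shear matrix for horizontal shear with factor k = -5:
[[1, -5], [0, 1]]
Result: (1, 5) → (-24, 5)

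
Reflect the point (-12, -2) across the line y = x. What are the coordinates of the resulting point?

Reflection across line y = x: (-12, -2) → (-2, -12)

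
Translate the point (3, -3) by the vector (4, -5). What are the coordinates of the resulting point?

Translation by (4, -5) (homogeneous matrix [[1, 0, 4], [0, 1, -5], [0, 0, 1]]):
x' = 3 + 4 = 7
y' = -3 + -5 = -8
Result: (7, -8)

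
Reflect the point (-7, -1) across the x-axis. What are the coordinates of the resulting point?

Reflection across x-axis: (-7, -1) → (-7, 1)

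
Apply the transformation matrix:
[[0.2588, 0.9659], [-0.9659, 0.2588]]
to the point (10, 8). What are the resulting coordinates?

Matrix multiplication:
[[0.2588, 0.9659], [-0.9659, 0.2588]] × [10, 8]ᵀ
= [(0.2588)(10) + (0.9659)(8), (-0.9659)(10) + (0.2588)(8)]ᵀ
= [10.3152, -7.5886]ᵀ
Result: (10.3152, -7.5886)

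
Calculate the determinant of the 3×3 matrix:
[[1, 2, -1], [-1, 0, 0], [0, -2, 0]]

Expansion along first row:
det = 1·det([[0,0],[-2,0]]) - 2·det([[-1,0],[0,0]]) + -1·det([[-1,0],[0,-2]])
    = 1·(0·0 - 0·-2) - 2·(-1·0 - 0·0) + -1·(-1·-2 - 0·0)
    = 1·0 - 2·0 + -1·2
    = 0 + 0 + -2 = -2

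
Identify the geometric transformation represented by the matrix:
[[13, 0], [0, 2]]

This matrix represents: non-uniform scaling by sx = 13, sy = 2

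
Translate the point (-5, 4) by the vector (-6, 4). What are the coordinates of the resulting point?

Translation by (-6, 4) (homogeneous matrix [[1, 0, -6], [0, 1, 4], [0, 0, 1]]):
x' = -5 + -6 = -11
y' = 4 + 4 = 8
Result: (-11, 8)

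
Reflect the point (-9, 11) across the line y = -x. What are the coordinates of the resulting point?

Reflection across line y = -x: (-9, 11) → (-11, 9)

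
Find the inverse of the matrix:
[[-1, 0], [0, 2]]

For [[a,b],[c,d]], inverse = (1/det)·[[d,-b],[-c,a]]
det = (-1)(2) - (0)(0) = -2 - 0 = -2
Inverse = (1/-2)·[[2, 0], [0, -1]]
= [[-1, 0], [0, 1/2]]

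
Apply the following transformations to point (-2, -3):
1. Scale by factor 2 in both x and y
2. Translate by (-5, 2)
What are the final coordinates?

Step 1: Scale (-2, -3) by 2 → (-4, -6)
Step 2: Translate by (-5, 2) → (-9, -4)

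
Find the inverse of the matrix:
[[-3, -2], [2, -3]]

For [[a,b],[c,d]], inverse = (1/det)·[[d,-b],[-c,a]]
det = (-3)(-3) - (-2)(2) = 9 - -4 = 13
Inverse = (1/13)·[[-3, 2], [-2, -3]]
= [[-3/13, 2/13], [-2/13, -3/13]]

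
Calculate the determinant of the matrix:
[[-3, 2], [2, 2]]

For a 2×2 matrix [[a, b], [c, d]], det = ad - bc
det = (-3)(2) - (2)(2) = -6 - 4 = -10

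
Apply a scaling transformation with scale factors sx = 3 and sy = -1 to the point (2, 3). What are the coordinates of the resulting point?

Scaling matrix:
[[3, 0], [0, -1]]
Result: (2 × 3, 3 × -1) = (6, -3)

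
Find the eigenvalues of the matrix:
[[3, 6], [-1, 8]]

Characteristic equation: det(A - λI) = 0
λ² - (trace)λ + (det) = 0
trace = 3 + 8 = 11, det = (3)(8) - (6)(-1) = 30
λ² - (11)λ + (30) = 0
λ = (11 ± √((11)² - 4·(30))) / 2 = (11 ± √1) / 2
Solving: λ = 5, 6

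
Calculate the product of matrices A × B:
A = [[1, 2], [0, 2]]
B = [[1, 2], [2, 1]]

Matrix multiplication:
C[0][0] = 1×1 + 2×2 = 5
C[0][1] = 1×2 + 2×1 = 4
C[1][0] = 0×1 + 2×2 = 4
C[1][1] = 0×2 + 2×1 = 2
Result: [[5, 4], [4, 2]]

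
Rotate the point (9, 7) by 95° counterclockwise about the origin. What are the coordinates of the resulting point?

Rotation matrix for 95°: [[cos 95°, -sin 95°], [sin 95°, cos 95°]] ≈ [[-0.087156, -0.996195], [0.996195, -0.087156]]
[[-0.087156, -0.996195], [0.996195, -0.087156]] × [9, 7]ᵀ ≈ [-7.7578, 8.3557]ᵀ
Result: (-7.7578, 8.3557)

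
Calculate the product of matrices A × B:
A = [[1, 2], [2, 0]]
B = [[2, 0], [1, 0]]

Matrix multiplication:
C[0][0] = 1×2 + 2×1 = 4
C[0][1] = 1×0 + 2×0 = 0
C[1][0] = 2×2 + 0×1 = 4
C[1][1] = 2×0 + 0×0 = 0
Result: [[4, 0], [4, 0]]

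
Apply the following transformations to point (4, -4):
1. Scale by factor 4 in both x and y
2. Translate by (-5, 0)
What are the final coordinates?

Step 1: Scale (4, -4) by 4 → (16, -16)
Step 2: Translate by (-5, 0) → (11, -16)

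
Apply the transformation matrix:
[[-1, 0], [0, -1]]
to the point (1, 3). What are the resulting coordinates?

Matrix multiplication:
[[-1, 0], [0, -1]] × [1, 3]ᵀ
= [(-1)(1) + (0)(3), (0)(1) + (-1)(3)]ᵀ
= [-1, -3]ᵀ
Result: (-1, -3)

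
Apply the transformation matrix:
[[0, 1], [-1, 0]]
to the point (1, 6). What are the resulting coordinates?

Matrix multiplication:
[[0, 1], [-1, 0]] × [1, 6]ᵀ
= [(0)(1) + (1)(6), (-1)(1) + (0)(6)]ᵀ
= [6, -1]ᵀ
Result: (6, -1)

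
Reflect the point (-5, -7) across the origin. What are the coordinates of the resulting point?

Reflection across origin: (-5, -7) → (5, 7)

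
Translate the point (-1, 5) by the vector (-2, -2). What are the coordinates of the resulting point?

Translation by (-2, -2) (homogeneous matrix [[1, 0, -2], [0, 1, -2], [0, 0, 1]]):
x' = -1 + -2 = -3
y' = 5 + -2 = 3
Result: (-3, 3)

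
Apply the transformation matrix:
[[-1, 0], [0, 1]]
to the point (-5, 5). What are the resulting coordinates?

Matrix multiplication:
[[-1, 0], [0, 1]] × [-5, 5]ᵀ
= [(-1)(-5) + (0)(5), (0)(-5) + (1)(5)]ᵀ
= [5, 5]ᵀ
Result: (5, 5)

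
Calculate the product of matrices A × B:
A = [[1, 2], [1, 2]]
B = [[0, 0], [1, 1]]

Matrix multiplication:
C[0][0] = 1×0 + 2×1 = 2
C[0][1] = 1×0 + 2×1 = 2
C[1][0] = 1×0 + 2×1 = 2
C[1][1] = 1×0 + 2×1 = 2
Result: [[2, 2], [2, 2]]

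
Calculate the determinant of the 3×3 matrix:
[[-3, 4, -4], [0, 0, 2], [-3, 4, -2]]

Expansion along first row:
det = -3·det([[0,2],[4,-2]]) - 4·det([[0,2],[-3,-2]]) + -4·det([[0,0],[-3,4]])
    = -3·(0·-2 - 2·4) - 4·(0·-2 - 2·-3) + -4·(0·4 - 0·-3)
    = -3·-8 - 4·6 + -4·0
    = 24 + -24 + 0 = 0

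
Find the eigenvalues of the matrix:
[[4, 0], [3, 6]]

Characteristic equation: det(A - λI) = 0
λ² - (trace)λ + (det) = 0
trace = 4 + 6 = 10, det = (4)(6) - (0)(3) = 24
λ² - (10)λ + (24) = 0
λ = (10 ± √((10)² - 4·(24))) / 2 = (10 ± √4) / 2
Solving: λ = 4, 6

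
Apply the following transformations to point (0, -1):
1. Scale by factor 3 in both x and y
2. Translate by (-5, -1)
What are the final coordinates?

Step 1: Scale (0, -1) by 3 → (0, -3)
Step 2: Translate by (-5, -1) → (-5, -4)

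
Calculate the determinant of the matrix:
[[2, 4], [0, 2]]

For a 2×2 matrix [[a, b], [c, d]], det = ad - bc
det = (2)(2) - (4)(0) = 4 - 0 = 4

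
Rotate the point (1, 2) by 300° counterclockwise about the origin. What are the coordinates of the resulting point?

Rotation matrix for 300°: [[cos 300°, -sin 300°], [sin 300°, cos 300°]] ≈ [[0.500000, 0.866025], [-0.866025, 0.500000]]
[[0.500000, 0.866025], [-0.866025, 0.500000]] × [1, 2]ᵀ ≈ [2.2321, 0.1340]ᵀ
Result: (2.2321, 0.1340)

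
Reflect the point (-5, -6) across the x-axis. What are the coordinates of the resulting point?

Reflection across x-axis: (-5, -6) → (-5, 6)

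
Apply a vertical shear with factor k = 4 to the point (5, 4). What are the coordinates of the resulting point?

Shear matrix for vertical shear with factor k = 4:
[[1, 0], [4, 1]]
Result: (5, 4) → (5, 24)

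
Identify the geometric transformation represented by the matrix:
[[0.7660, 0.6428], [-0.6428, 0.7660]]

This matrix represents: rotation by 320° counterclockwise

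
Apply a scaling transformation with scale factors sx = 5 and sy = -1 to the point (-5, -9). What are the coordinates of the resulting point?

Scaling matrix:
[[5, 0], [0, -1]]
Result: (-5 × 5, -9 × -1) = (-25, 9)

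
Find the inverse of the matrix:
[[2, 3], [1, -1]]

For [[a,b],[c,d]], inverse = (1/det)·[[d,-b],[-c,a]]
det = (2)(-1) - (3)(1) = -2 - 3 = -5
Inverse = (1/-5)·[[-1, -3], [-1, 2]]
= [[1/5, 3/5], [1/5, -2/5]]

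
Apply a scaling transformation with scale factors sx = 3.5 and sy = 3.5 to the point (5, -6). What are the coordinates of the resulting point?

Scaling matrix:
[[3.50, 0], [0, 3.50]]
Result: (5 × 3.5, -6 × 3.5) = (17.5, -21)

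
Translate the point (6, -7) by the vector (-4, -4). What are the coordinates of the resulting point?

Translation by (-4, -4) (homogeneous matrix [[1, 0, -4], [0, 1, -4], [0, 0, 1]]):
x' = 6 + -4 = 2
y' = -7 + -4 = -11
Result: (2, -11)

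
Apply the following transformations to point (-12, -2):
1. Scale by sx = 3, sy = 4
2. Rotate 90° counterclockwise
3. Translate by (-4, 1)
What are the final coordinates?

Step 1: Scale → (-36, -8)
Step 2: Rotate 90° → (8, -36)
Step 3: Translate → (4, -35)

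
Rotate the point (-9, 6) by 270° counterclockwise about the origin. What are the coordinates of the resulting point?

Rotation matrix for 270°: [[cos 270°, -sin 270°], [sin 270°, cos 270°]] = [[0, 1], [-1, 0]]
[[0, 1], [-1, 0]] × [-9, 6]ᵀ = [6, 9]ᵀ
Result: (6, 9)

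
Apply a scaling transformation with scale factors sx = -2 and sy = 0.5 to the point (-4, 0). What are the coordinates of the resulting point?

Scaling matrix:
[[-2, 0], [0, 0.50]]
Result: (-4 × -2, 0 × 0.5) = (8, 0)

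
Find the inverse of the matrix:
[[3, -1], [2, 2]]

For [[a,b],[c,d]], inverse = (1/det)·[[d,-b],[-c,a]]
det = (3)(2) - (-1)(2) = 6 - -2 = 8
Inverse = (1/8)·[[2, 1], [-2, 3]]
= [[1/4, 1/8], [-1/4, 3/8]]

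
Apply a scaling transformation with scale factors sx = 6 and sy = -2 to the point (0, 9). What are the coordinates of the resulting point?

Scaling matrix:
[[6, 0], [0, -2]]
Result: (0 × 6, 9 × -2) = (0, -18)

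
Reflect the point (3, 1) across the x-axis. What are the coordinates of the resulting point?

Reflection across x-axis: (3, 1) → (3, -1)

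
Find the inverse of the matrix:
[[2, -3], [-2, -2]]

For [[a,b],[c,d]], inverse = (1/det)·[[d,-b],[-c,a]]
det = (2)(-2) - (-3)(-2) = -4 - 6 = -10
Inverse = (1/-10)·[[-2, 3], [2, 2]]
= [[1/5, -3/10], [-1/5, -1/5]]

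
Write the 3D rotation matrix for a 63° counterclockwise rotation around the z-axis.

Rotation matrix for counterclockwise 63° around z-axis:
cos(63°) = 0.4540, sin(63°) = 0.8910
Result: [[0.4540, -0.8910, 0], [0.8910, 0.4540, 0], [0, 0, 1]]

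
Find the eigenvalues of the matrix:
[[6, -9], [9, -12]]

Characteristic equation: det(A - λI) = 0
λ² - (trace)λ + (det) = 0
trace = 6 + -12 = -6, det = (6)(-12) - (-9)(9) = 9
λ² - (-6)λ + (9) = 0
λ = (-6 ± √((-6)² - 4·(9))) / 2 = (-6 ± √0) / 2
Solving: λ = -3, -3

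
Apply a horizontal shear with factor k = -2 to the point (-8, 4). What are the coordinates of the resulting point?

Shear matrix for horizontal shear with factor k = -2:
[[1, -2], [0, 1]]
Result: (-8, 4) → (-16, 4)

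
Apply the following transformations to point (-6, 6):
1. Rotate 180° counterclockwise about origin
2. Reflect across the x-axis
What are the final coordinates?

Step 1: Rotate 180° → (6, -6)
Step 2: Reflect across x-axis → (6, 6)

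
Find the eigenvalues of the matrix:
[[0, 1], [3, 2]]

Characteristic equation: det(A - λI) = 0
λ² - (trace)λ + (det) = 0
trace = 0 + 2 = 2, det = (0)(2) - (1)(3) = -3
λ² - (2)λ + (-3) = 0
λ = (2 ± √((2)² - 4·(-3))) / 2 = (2 ± √16) / 2
Solving: λ = -1, 3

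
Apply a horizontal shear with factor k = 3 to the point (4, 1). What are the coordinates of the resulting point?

Shear matrix for horizontal shear with factor k = 3:
[[1, 3], [0, 1]]
Result: (4, 1) → (7, 1)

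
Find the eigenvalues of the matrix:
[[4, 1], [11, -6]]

Characteristic equation: det(A - λI) = 0
λ² - (trace)λ + (det) = 0
trace = 4 + -6 = -2, det = (4)(-6) - (1)(11) = -35
λ² - (-2)λ + (-35) = 0
λ = (-2 ± √((-2)² - 4·(-35))) / 2 = (-2 ± √144) / 2
Solving: λ = -7, 5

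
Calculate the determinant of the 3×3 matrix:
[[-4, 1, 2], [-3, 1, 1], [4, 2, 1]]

Expansion along first row:
det = -4·det([[1,1],[2,1]]) - 1·det([[-3,1],[4,1]]) + 2·det([[-3,1],[4,2]])
    = -4·(1·1 - 1·2) - 1·(-3·1 - 1·4) + 2·(-3·2 - 1·4)
    = -4·-1 - 1·-7 + 2·-10
    = 4 + 7 + -20 = -9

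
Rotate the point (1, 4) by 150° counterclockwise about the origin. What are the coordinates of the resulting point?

Rotation matrix for 150°: [[cos 150°, -sin 150°], [sin 150°, cos 150°]] ≈ [[-0.866025, -0.500000], [0.500000, -0.866025]]
[[-0.866025, -0.500000], [0.500000, -0.866025]] × [1, 4]ᵀ ≈ [-2.8660, -2.9641]ᵀ
Result: (-2.8660, -2.9641)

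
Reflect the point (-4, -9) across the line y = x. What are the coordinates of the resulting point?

Reflection across line y = x: (-4, -9) → (-9, -4)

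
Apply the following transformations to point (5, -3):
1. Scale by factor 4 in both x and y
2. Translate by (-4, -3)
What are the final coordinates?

Step 1: Scale (5, -3) by 4 → (20, -12)
Step 2: Translate by (-4, -3) → (16, -15)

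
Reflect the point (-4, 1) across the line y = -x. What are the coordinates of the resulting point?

Reflection across line y = -x: (-4, 1) → (-1, 4)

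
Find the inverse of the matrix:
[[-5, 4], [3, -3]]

For [[a,b],[c,d]], inverse = (1/det)·[[d,-b],[-c,a]]
det = (-5)(-3) - (4)(3) = 15 - 12 = 3
Inverse = (1/3)·[[-3, -4], [-3, -5]]
= [[-1, -4/3], [-1, -5/3]]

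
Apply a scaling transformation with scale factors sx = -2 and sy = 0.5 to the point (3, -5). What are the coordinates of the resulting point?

Scaling matrix:
[[-2, 0], [0, 0.50]]
Result: (3 × -2, -5 × 0.5) = (-6, -2.5)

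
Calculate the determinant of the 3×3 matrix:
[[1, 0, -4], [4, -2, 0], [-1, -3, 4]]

Expansion along first row:
det = 1·det([[-2,0],[-3,4]]) - 0·det([[4,0],[-1,4]]) + -4·det([[4,-2],[-1,-3]])
    = 1·(-2·4 - 0·-3) - 0·(4·4 - 0·-1) + -4·(4·-3 - -2·-1)
    = 1·-8 - 0·16 + -4·-14
    = -8 + 0 + 56 = 48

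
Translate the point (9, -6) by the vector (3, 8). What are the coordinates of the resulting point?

Translation by (3, 8) (homogeneous matrix [[1, 0, 3], [0, 1, 8], [0, 0, 1]]):
x' = 9 + 3 = 12
y' = -6 + 8 = 2
Result: (12, 2)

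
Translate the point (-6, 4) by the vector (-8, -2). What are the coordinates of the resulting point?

Translation by (-8, -2) (homogeneous matrix [[1, 0, -8], [0, 1, -2], [0, 0, 1]]):
x' = -6 + -8 = -14
y' = 4 + -2 = 2
Result: (-14, 2)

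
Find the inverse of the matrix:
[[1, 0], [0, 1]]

For [[a,b],[c,d]], inverse = (1/det)·[[d,-b],[-c,a]]
det = (1)(1) - (0)(0) = 1 - 0 = 1
Inverse = [[1, 0], [0, 1]]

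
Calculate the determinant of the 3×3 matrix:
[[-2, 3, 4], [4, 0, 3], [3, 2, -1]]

Expansion along first row:
det = -2·det([[0,3],[2,-1]]) - 3·det([[4,3],[3,-1]]) + 4·det([[4,0],[3,2]])
    = -2·(0·-1 - 3·2) - 3·(4·-1 - 3·3) + 4·(4·2 - 0·3)
    = -2·-6 - 3·-13 + 4·8
    = 12 + 39 + 32 = 83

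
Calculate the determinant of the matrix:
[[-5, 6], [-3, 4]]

For a 2×2 matrix [[a, b], [c, d]], det = ad - bc
det = (-5)(4) - (6)(-3) = -20 - -18 = -2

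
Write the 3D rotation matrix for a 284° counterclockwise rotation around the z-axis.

Rotation matrix for counterclockwise 284° around z-axis:
cos(284°) = 0.2419, sin(284°) = -0.9703
Result: [[0.2419, 0.9703, 0], [-0.9703, 0.2419, 0], [0, 0, 1]]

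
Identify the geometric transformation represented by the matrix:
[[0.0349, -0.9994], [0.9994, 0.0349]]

This matrix represents: rotation by 88° counterclockwise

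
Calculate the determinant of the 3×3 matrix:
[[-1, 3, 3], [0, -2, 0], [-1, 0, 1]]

Expansion along first row:
det = -1·det([[-2,0],[0,1]]) - 3·det([[0,0],[-1,1]]) + 3·det([[0,-2],[-1,0]])
    = -1·(-2·1 - 0·0) - 3·(0·1 - 0·-1) + 3·(0·0 - -2·-1)
    = -1·-2 - 3·0 + 3·-2
    = 2 + 0 + -6 = -4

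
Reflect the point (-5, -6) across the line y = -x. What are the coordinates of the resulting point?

Reflection across line y = -x: (-5, -6) → (6, 5)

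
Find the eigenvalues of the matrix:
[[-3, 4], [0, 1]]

Characteristic equation: det(A - λI) = 0
λ² - (trace)λ + (det) = 0
trace = -3 + 1 = -2, det = (-3)(1) - (4)(0) = -3
λ² - (-2)λ + (-3) = 0
λ = (-2 ± √((-2)² - 4·(-3))) / 2 = (-2 ± √16) / 2
Solving: λ = -3, 1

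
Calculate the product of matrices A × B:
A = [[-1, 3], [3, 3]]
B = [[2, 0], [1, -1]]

Matrix multiplication:
C[0][0] = -1×2 + 3×1 = 1
C[0][1] = -1×0 + 3×-1 = -3
C[1][0] = 3×2 + 3×1 = 9
C[1][1] = 3×0 + 3×-1 = -3
Result: [[1, -3], [9, -3]]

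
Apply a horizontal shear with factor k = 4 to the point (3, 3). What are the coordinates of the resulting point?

Shear matrix for horizontal shear with factor k = 4:
[[1, 4], [0, 1]]
Result: (3, 3) → (15, 3)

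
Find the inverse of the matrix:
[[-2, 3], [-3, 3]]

For [[a,b],[c,d]], inverse = (1/det)·[[d,-b],[-c,a]]
det = (-2)(3) - (3)(-3) = -6 - -9 = 3
Inverse = (1/3)·[[3, -3], [3, -2]]
= [[1, -1], [1, -2/3]]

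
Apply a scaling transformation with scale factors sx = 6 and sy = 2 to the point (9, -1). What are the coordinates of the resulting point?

Scaling matrix:
[[6, 0], [0, 2]]
Result: (9 × 6, -1 × 2) = (54, -2)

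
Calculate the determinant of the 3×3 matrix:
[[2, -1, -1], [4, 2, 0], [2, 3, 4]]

Expansion along first row:
det = 2·det([[2,0],[3,4]]) - -1·det([[4,0],[2,4]]) + -1·det([[4,2],[2,3]])
    = 2·(2·4 - 0·3) - -1·(4·4 - 0·2) + -1·(4·3 - 2·2)
    = 2·8 - -1·16 + -1·8
    = 16 + 16 + -8 = 24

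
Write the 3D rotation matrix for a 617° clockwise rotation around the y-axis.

Rotation matrix for clockwise 617° around y-axis:
A clockwise rotation by 617° is a counterclockwise rotation by -617°.
cos(-617°) = -0.2250, sin(-617°) = 0.9744
Result: [[-0.2250, 0, 0.9744], [0, 1, 0], [-0.9744, 0, -0.2250]]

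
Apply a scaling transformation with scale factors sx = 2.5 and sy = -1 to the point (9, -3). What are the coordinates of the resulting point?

Scaling matrix:
[[2.50, 0], [0, -1]]
Result: (9 × 2.5, -3 × -1) = (22.5, 3)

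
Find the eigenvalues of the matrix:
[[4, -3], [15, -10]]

Characteristic equation: det(A - λI) = 0
λ² - (trace)λ + (det) = 0
trace = 4 + -10 = -6, det = (4)(-10) - (-3)(15) = 5
λ² - (-6)λ + (5) = 0
λ = (-6 ± √((-6)² - 4·(5))) / 2 = (-6 ± √16) / 2
Solving: λ = -5, -1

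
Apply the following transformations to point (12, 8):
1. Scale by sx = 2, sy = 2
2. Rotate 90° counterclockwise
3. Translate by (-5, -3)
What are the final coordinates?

Step 1: Scale → (24, 16)
Step 2: Rotate 90° → (-16, 24)
Step 3: Translate → (-21, 21)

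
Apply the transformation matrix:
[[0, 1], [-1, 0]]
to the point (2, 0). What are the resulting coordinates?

Matrix multiplication:
[[0, 1], [-1, 0]] × [2, 0]ᵀ
= [(0)(2) + (1)(0), (-1)(2) + (0)(0)]ᵀ
= [0, -2]ᵀ
Result: (0, -2)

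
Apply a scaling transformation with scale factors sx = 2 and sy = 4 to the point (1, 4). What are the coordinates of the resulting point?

Scaling matrix:
[[2, 0], [0, 4]]
Result: (1 × 2, 4 × 4) = (2, 16)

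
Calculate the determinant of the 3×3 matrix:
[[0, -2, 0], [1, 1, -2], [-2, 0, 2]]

Expansion along first row:
det = 0·det([[1,-2],[0,2]]) - -2·det([[1,-2],[-2,2]]) + 0·det([[1,1],[-2,0]])
    = 0·(1·2 - -2·0) - -2·(1·2 - -2·-2) + 0·(1·0 - 1·-2)
    = 0·2 - -2·-2 + 0·2
    = 0 + -4 + 0 = -4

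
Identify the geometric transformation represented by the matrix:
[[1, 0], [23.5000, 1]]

This matrix represents: vertical shear with factor 23.5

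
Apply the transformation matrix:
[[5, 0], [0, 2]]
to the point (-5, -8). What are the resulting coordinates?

Matrix multiplication:
[[5, 0], [0, 2]] × [-5, -8]ᵀ
= [(5)(-5) + (0)(-8), (0)(-5) + (2)(-8)]ᵀ
= [-25, -16]ᵀ
Result: (-25, -16)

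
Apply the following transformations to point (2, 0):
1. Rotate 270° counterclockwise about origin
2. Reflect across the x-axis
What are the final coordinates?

Step 1: Rotate 270° → (0, -2)
Step 2: Reflect across x-axis → (0, 2)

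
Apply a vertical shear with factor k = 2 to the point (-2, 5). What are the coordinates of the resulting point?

Shear matrix for vertical shear with factor k = 2:
[[1, 0], [2, 1]]
Result: (-2, 5) → (-2, 1)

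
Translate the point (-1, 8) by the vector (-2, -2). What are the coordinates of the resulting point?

Translation by (-2, -2) (homogeneous matrix [[1, 0, -2], [0, 1, -2], [0, 0, 1]]):
x' = -1 + -2 = -3
y' = 8 + -2 = 6
Result: (-3, 6)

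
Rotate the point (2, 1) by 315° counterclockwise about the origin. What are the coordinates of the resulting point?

Rotation matrix for 315°: [[cos 315°, -sin 315°], [sin 315°, cos 315°]] ≈ [[0.707107, 0.707107], [-0.707107, 0.707107]]
[[0.707107, 0.707107], [-0.707107, 0.707107]] × [2, 1]ᵀ ≈ [2.1213, -0.7071]ᵀ
Result: (2.1213, -0.7071)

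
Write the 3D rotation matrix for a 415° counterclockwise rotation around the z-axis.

Rotation matrix for counterclockwise 415° around z-axis:
cos(415°) = 0.5736, sin(415°) = 0.8192
Result: [[0.5736, -0.8192, 0], [0.8192, 0.5736, 0], [0, 0, 1]]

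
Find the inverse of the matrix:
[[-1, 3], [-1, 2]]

For [[a,b],[c,d]], inverse = (1/det)·[[d,-b],[-c,a]]
det = (-1)(2) - (3)(-1) = -2 - -3 = 1
Inverse = [[2, -3], [1, -1]]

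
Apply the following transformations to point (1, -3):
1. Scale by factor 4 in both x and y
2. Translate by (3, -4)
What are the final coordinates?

Step 1: Scale (1, -3) by 4 → (4, -12)
Step 2: Translate by (3, -4) → (7, -16)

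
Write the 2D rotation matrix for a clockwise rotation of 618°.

Rotation matrix formula: [[cos θ, -sin θ], [sin θ, cos θ]]
A clockwise rotation by 618° is equivalent to a counterclockwise rotation by -618°.
For θ = -618°:
cos(-618°) = -0.2079
sin(-618°) = 0.9781
Result: [[-0.2079, -0.9781], [0.9781, -0.2079]]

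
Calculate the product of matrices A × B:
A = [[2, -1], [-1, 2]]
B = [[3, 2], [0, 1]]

Matrix multiplication:
C[0][0] = 2×3 + -1×0 = 6
C[0][1] = 2×2 + -1×1 = 3
C[1][0] = -1×3 + 2×0 = -3
C[1][1] = -1×2 + 2×1 = 0
Result: [[6, 3], [-3, 0]]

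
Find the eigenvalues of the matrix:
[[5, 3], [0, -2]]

Characteristic equation: det(A - λI) = 0
λ² - (trace)λ + (det) = 0
trace = 5 + -2 = 3, det = (5)(-2) - (3)(0) = -10
λ² - (3)λ + (-10) = 0
λ = (3 ± √((3)² - 4·(-10))) / 2 = (3 ± √49) / 2
Solving: λ = -2, 5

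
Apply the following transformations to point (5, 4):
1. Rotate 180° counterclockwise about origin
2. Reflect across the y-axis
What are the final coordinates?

Step 1: Rotate 180° → (-5, -4)
Step 2: Reflect across y-axis → (5, -4)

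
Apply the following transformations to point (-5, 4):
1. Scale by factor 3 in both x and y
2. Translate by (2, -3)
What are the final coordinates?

Step 1: Scale (-5, 4) by 3 → (-15, 12)
Step 2: Translate by (2, -3) → (-13, 9)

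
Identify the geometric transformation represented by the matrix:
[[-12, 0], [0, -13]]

This matrix represents: non-uniform scaling by sx = -12, sy = -13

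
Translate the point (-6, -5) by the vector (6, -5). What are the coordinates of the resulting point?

Translation by (6, -5) (homogeneous matrix [[1, 0, 6], [0, 1, -5], [0, 0, 1]]):
x' = -6 + 6 = 0
y' = -5 + -5 = -10
Result: (0, -10)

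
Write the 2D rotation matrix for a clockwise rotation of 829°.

Rotation matrix formula: [[cos θ, -sin θ], [sin θ, cos θ]]
A clockwise rotation by 829° is equivalent to a counterclockwise rotation by -829°.
For θ = -829°:
cos(-829°) = -0.3256
sin(-829°) = -0.9455
Result: [[-0.3256, 0.9455], [-0.9455, -0.3256]]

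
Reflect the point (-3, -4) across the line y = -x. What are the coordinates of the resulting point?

Reflection across line y = -x: (-3, -4) → (4, 3)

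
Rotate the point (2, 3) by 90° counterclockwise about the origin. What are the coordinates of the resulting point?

Rotation matrix for 90°: [[cos 90°, -sin 90°], [sin 90°, cos 90°]] = [[0, -1], [1, 0]]
[[0, -1], [1, 0]] × [2, 3]ᵀ = [-3, 2]ᵀ
Result: (-3, 2)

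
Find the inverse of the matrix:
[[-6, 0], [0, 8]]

For [[a,b],[c,d]], inverse = (1/det)·[[d,-b],[-c,a]]
det = (-6)(8) - (0)(0) = -48 - 0 = -48
Inverse = (1/-48)·[[8, 0], [0, -6]]
= [[-1/6, 0], [0, 1/8]]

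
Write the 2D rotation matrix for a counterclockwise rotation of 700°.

Rotation matrix formula: [[cos θ, -sin θ], [sin θ, cos θ]]
For θ = 700°:
cos(700°) = 0.9397
sin(700°) = -0.3420
Result: [[0.9397, 0.3420], [-0.3420, 0.9397]]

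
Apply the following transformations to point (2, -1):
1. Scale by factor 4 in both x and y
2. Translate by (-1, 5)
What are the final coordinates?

Step 1: Scale (2, -1) by 4 → (8, -4)
Step 2: Translate by (-1, 5) → (7, 1)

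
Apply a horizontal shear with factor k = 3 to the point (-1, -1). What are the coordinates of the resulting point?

Shear matrix for horizontal shear with factor k = 3:
[[1, 3], [0, 1]]
Result: (-1, -1) → (-4, -1)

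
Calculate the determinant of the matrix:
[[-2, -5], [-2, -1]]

For a 2×2 matrix [[a, b], [c, d]], det = ad - bc
det = (-2)(-1) - (-5)(-2) = 2 - 10 = -8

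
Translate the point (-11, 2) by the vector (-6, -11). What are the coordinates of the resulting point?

Translation by (-6, -11) (homogeneous matrix [[1, 0, -6], [0, 1, -11], [0, 0, 1]]):
x' = -11 + -6 = -17
y' = 2 + -11 = -9
Result: (-17, -9)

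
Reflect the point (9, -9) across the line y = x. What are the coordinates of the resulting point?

Reflection across line y = x: (9, -9) → (-9, 9)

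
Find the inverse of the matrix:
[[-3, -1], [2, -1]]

For [[a,b],[c,d]], inverse = (1/det)·[[d,-b],[-c,a]]
det = (-3)(-1) - (-1)(2) = 3 - -2 = 5
Inverse = (1/5)·[[-1, 1], [-2, -3]]
= [[-1/5, 1/5], [-2/5, -3/5]]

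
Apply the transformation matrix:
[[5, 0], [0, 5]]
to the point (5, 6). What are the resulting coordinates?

Matrix multiplication:
[[5, 0], [0, 5]] × [5, 6]ᵀ
= [(5)(5) + (0)(6), (0)(5) + (5)(6)]ᵀ
= [25, 30]ᵀ
Result: (25, 30)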